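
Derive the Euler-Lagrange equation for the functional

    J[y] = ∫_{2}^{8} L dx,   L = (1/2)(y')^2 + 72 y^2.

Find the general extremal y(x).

The Lagrangian is L = (1/2)(y')^2 + 72 y^2.
∂L/∂y = 144y.
∂L/∂y' = y'.
The Euler-Lagrange equation d/dx(∂L/∂y') − ∂L/∂y = 0 becomes:
    y'' - 144 y = 0
General solution: y(x) = A e^(12x) + B e^(-12x), where A and B are arbitrary constants fixed by the endpoint conditions.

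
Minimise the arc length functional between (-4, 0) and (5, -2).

Arc-length functional: J[y] = ∫ sqrt(1 + (y')^2) dx.
Lagrangian L = sqrt(1 + (y')^2) has no explicit y dependence, so ∂L/∂y = 0 and the Euler-Lagrange equation gives
    d/dx( y' / sqrt(1 + (y')^2) ) = 0  ⇒  y' / sqrt(1 + (y')^2) = const.
Hence y' is constant, so y(x) is affine.
Fitting the endpoints (-4, 0) and (5, -2):
    slope m = ((-2) − 0) / (5 − (-4)) = -2/9,
    intercept c = 0 − m·(-4) = -8/9.
Extremal: y(x) = (-2/9) x - 8/9.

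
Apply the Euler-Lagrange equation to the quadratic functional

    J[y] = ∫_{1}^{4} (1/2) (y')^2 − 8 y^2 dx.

The Lagrangian is L = (1/2) (y')^2 − 8 y^2.
Compute ∂L/∂y = -16y, ∂L/∂y' = y'.
The Euler-Lagrange equation d/dx(∂L/∂y') − ∂L/∂y = 0 reduces to
    y'' + 16 y = 0.
Its general solution is
    y(x) = A sin(4x) + B cos(4x),
with A, B fixed by the endpoint conditions.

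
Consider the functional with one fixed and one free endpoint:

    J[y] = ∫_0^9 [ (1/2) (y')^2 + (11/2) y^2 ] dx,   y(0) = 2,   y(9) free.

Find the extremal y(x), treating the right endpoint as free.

The Lagrangian L = (1/2) (y')^2 + (11/2) y^2 gives
    ∂L/∂y = 11 y,   ∂L/∂y' = y'.
Euler-Lagrange: y'' − 11 y = 0.
With k = sqrt(11), the general solution is
    y(x) = A cosh(sqrt(11) x) + B sinh(sqrt(11) x).
Fixed left endpoint y(0) = 2 ⇒ A = 2.
The right endpoint x = 9 is free, so the natural (transversality) condition is ∂L/∂y' |_{x=9} = 0, i.e. y'(9) = 0.
Compute y'(x) = A k sinh(k x) + B k cosh(k x), so
    y'(9) = A k sinh(k·9) + B k cosh(k·9) = 0
    ⇒ B = −A tanh(k·9) = − 2 tanh(sqrt(11)·9).
Therefore the extremal is
    y(x) = 2 cosh(sqrt(11) x) − 2 tanh(sqrt(11)·9) sinh(sqrt(11) x).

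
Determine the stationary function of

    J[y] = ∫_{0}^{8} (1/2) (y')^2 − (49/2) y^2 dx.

The Lagrangian is L = (1/2) (y')^2 − (49/2) y^2.
Compute ∂L/∂y = -49y, ∂L/∂y' = y'.
The Euler-Lagrange equation d/dx(∂L/∂y') − ∂L/∂y = 0 reduces to
    y'' + 49 y = 0.
Its general solution is
    y(x) = A sin(7x) + B cos(7x),
with A, B fixed by the endpoint conditions.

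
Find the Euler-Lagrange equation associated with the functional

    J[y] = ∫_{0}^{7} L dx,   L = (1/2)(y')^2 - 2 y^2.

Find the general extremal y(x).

The Lagrangian is L = (1/2)(y')^2 - 2 y^2.
∂L/∂y = -4y.
∂L/∂y' = y'.
The Euler-Lagrange equation d/dx(∂L/∂y') − ∂L/∂y = 0 becomes:
    y'' + 4 y = 0
General solution: y(x) = A sin(2x) + B cos(2x), where A and B are arbitrary constants fixed by the endpoint conditions.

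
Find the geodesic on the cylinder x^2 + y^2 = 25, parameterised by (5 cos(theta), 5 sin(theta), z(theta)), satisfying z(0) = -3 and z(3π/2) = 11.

Parameterise the cylinder of radius R = 5 as
    r(θ) = (5 cos θ, 5 sin θ, z(θ)).
The arc-length element is
    ds = sqrt(25 + (dz/dθ)^2) dθ,
so the Lagrangian is L = sqrt(25 + z'^2).
L depends on z' only, not on z or θ, so ∂L/∂z = 0 and
    ∂L/∂z' = z' / sqrt(25 + z'^2).
The Euler-Lagrange equation gives
    d/dθ( z' / sqrt(25 + z'^2) ) = 0,
so z' is constant. Integrating once:
    z(θ) = a θ + b,
a helix on the cylinder (a straight line when the cylinder is unrolled). The constants a, b are determined by the endpoint conditions.
With endpoint conditions z(0) = -3 and z(3π/2) = 11: from z(0) = b we get b = -3, and a·3π/2 + -3 = 11 gives a = 28/(3π), so
    z(θ) = (28/(3π)) θ − 3.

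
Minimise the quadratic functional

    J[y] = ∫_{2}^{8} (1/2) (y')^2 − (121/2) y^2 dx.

The Lagrangian is L = (1/2) (y')^2 − (121/2) y^2.
Compute ∂L/∂y = -121y, ∂L/∂y' = y'.
The Euler-Lagrange equation d/dx(∂L/∂y') − ∂L/∂y = 0 reduces to
    y'' + 121 y = 0.
Its general solution is
    y(x) = A sin(11x) + B cos(11x),
with A, B fixed by the endpoint conditions.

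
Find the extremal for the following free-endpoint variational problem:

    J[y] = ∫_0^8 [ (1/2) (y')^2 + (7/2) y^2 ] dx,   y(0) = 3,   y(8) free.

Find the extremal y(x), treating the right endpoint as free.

The Lagrangian L = (1/2) (y')^2 + (7/2) y^2 gives
    ∂L/∂y = 7 y,   ∂L/∂y' = y'.
Euler-Lagrange: y'' − 7 y = 0.
With k = sqrt(7), the general solution is
    y(x) = A cosh(sqrt(7) x) + B sinh(sqrt(7) x).
Fixed left endpoint y(0) = 3 ⇒ A = 3.
The right endpoint x = 8 is free, so the natural (transversality) condition is ∂L/∂y' |_{x=8} = 0, i.e. y'(8) = 0.
Compute y'(x) = A k sinh(k x) + B k cosh(k x), so
    y'(8) = A k sinh(k·8) + B k cosh(k·8) = 0
    ⇒ B = −A tanh(k·8) = − 3 tanh(sqrt(7)·8).
Therefore the extremal is
    y(x) = 3 cosh(sqrt(7) x) − 3 tanh(sqrt(7)·8) sinh(sqrt(7) x).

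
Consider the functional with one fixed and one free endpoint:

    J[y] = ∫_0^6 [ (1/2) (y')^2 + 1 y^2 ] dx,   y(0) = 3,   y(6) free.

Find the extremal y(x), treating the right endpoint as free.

The Lagrangian L = (1/2) (y')^2 + 1 y^2 gives
    ∂L/∂y = 2 y,   ∂L/∂y' = y'.
Euler-Lagrange: y'' − 2 y = 0.
With k = sqrt(2), the general solution is
    y(x) = A cosh(sqrt(2) x) + B sinh(sqrt(2) x).
Fixed left endpoint y(0) = 3 ⇒ A = 3.
The right endpoint x = 6 is free, so the natural (transversality) condition is ∂L/∂y' |_{x=6} = 0, i.e. y'(6) = 0.
Compute y'(x) = A k sinh(k x) + B k cosh(k x), so
    y'(6) = A k sinh(k·6) + B k cosh(k·6) = 0
    ⇒ B = −A tanh(k·6) = − 3 tanh(sqrt(2)·6).
Therefore the extremal is
    y(x) = 3 cosh(sqrt(2) x) − 3 tanh(sqrt(2)·6) sinh(sqrt(2) x).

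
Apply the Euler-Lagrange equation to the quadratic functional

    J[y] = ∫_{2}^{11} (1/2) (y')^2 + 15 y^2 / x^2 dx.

The Lagrangian is L = (1/2) (y')^2 + 15 y^2 / x^2.
Compute ∂L/∂y = 30y/x^2, ∂L/∂y' = y'.
The Euler-Lagrange equation d/dx(∂L/∂y') − ∂L/∂y = 0 reduces to
    y'' − 30/x^2 · y = 0  (x > 0).
Its general solution is
    y(x) = A x^6 + B x^(-5),
with A, B fixed by the endpoint conditions.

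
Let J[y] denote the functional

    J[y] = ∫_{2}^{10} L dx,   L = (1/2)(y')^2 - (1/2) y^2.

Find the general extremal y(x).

The Lagrangian is L = (1/2)(y')^2 - (1/2) y^2.
∂L/∂y = -y.
∂L/∂y' = y'.
The Euler-Lagrange equation d/dx(∂L/∂y') − ∂L/∂y = 0 becomes:
    y'' + y = 0
General solution: y(x) = A sin(x) + B cos(x), where A and B are arbitrary constants fixed by the endpoint conditions.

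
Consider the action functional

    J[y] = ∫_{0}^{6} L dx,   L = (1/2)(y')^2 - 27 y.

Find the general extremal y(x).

The Lagrangian is L = (1/2)(y')^2 - 27 y.
∂L/∂y = -27.
∂L/∂y' = y'.
The Euler-Lagrange equation d/dx(∂L/∂y') − ∂L/∂y = 0 becomes:
    y'' + 27 = 0
General solution: y(x) = -(27/2) x^2 + A x + B, where A and B are arbitrary constants fixed by the endpoint conditions.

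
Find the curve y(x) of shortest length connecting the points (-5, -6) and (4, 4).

Arc-length functional: J[y] = ∫ sqrt(1 + (y')^2) dx.
Lagrangian L = sqrt(1 + (y')^2) has no explicit y dependence, so ∂L/∂y = 0 and the Euler-Lagrange equation gives
    d/dx( y' / sqrt(1 + (y')^2) ) = 0  ⇒  y' / sqrt(1 + (y')^2) = const.
Hence y' is constant, so y(x) is affine.
Fitting the endpoints (-5, -6) and (4, 4):
    slope m = (4 − (-6)) / (4 − (-5)) = 10/9,
    intercept c = (-6) − m·(-5) = -4/9.
Extremal: y(x) = (10/9) x - 4/9.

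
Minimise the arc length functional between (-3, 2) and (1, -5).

Arc-length functional: J[y] = ∫ sqrt(1 + (y')^2) dx.
Lagrangian L = sqrt(1 + (y')^2) has no explicit y dependence, so ∂L/∂y = 0 and the Euler-Lagrange equation gives
    d/dx( y' / sqrt(1 + (y')^2) ) = 0  ⇒  y' / sqrt(1 + (y')^2) = const.
Hence y' is constant, so y(x) is affine.
Fitting the endpoints (-3, 2) and (1, -5):
    slope m = ((-5) − 2) / (1 − (-3)) = -7/4,
    intercept c = 2 − m·(-3) = -13/4.
Extremal: y(x) = (-7/4) x - 13/4.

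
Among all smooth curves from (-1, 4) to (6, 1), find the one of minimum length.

Arc-length functional: J[y] = ∫ sqrt(1 + (y')^2) dx.
Lagrangian L = sqrt(1 + (y')^2) has no explicit y dependence, so ∂L/∂y = 0 and the Euler-Lagrange equation gives
    d/dx( y' / sqrt(1 + (y')^2) ) = 0  ⇒  y' / sqrt(1 + (y')^2) = const.
Hence y' is constant, so y(x) is affine.
Fitting the endpoints (-1, 4) and (6, 1):
    slope m = (1 − 4) / (6 − (-1)) = -3/7,
    intercept c = 4 − m·(-1) = 25/7.
Extremal: y(x) = (-3/7) x + 25/7.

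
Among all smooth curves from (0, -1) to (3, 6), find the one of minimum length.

Arc-length functional: J[y] = ∫ sqrt(1 + (y')^2) dx.
Lagrangian L = sqrt(1 + (y')^2) has no explicit y dependence, so ∂L/∂y = 0 and the Euler-Lagrange equation gives
    d/dx( y' / sqrt(1 + (y')^2) ) = 0  ⇒  y' / sqrt(1 + (y')^2) = const.
Hence y' is constant, so y(x) is affine.
Fitting the endpoints (0, -1) and (3, 6):
    slope m = (6 − (-1)) / (3 − 0) = 7/3,
    intercept c = (-1) − m·0 = -1.
Extremal: y(x) = (7/3) x - 1.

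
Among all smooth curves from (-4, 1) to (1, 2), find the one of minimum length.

Arc-length functional: J[y] = ∫ sqrt(1 + (y')^2) dx.
Lagrangian L = sqrt(1 + (y')^2) has no explicit y dependence, so ∂L/∂y = 0 and the Euler-Lagrange equation gives
    d/dx( y' / sqrt(1 + (y')^2) ) = 0  ⇒  y' / sqrt(1 + (y')^2) = const.
Hence y' is constant, so y(x) is affine.
Fitting the endpoints (-4, 1) and (1, 2):
    slope m = (2 − 1) / (1 − (-4)) = 1/5,
    intercept c = 1 − m·(-4) = 9/5.
Extremal: y(x) = (1/5) x + 9/5.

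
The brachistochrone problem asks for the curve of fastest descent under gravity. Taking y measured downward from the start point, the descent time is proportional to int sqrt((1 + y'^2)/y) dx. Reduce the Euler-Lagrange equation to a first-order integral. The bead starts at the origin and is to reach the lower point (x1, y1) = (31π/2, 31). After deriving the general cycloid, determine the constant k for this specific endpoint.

The Lagrangian L = sqrt((1 + y'^2) / y) has no explicit x dependence, so the Beltrami identity applies:
    L − y' ∂L/∂y' = C.
Compute ∂L/∂y' = y' / sqrt(y (1 + y'^2)).
Substitute:
    sqrt((1 + y'^2)/y) − y'·y' / sqrt(y (1 + y'^2))
    = (1 + y'^2) / sqrt(y (1 + y'^2)) − y'^2 / sqrt(y (1 + y'^2))
    = 1 / sqrt(y (1 + y'^2)) = C.
Squaring and rearranging gives the first integral
    y (1 + y'^2) = 1/C^2 =: k   (constant).
Solving this first-order ODE by the substitution
    y = (k/2)(1 − cos θ)
yields the cycloid parameterisation
    x(θ) = (k/2)(θ − sin θ),   y(θ) = (k/2)(1 − cos θ).
The constant k is fixed by the endpoint condition.
Now fit the given lower endpoint (x1, y1) = (31π/2, 31). At the bottom of the first arch (θ = π), the parametric equations give
    y(π) = (k/2)(1 − cos π) = k,
    x(π) = (k/2)(π − sin π) = kπ/2.
Matching y(π) = 31 gives k = 31, consistent with x(π) = 31π/2. Therefore the specific cycloid is
    x(θ) = (31/2)(θ − sin θ),   y(θ) = (31/2)(1 − cos θ).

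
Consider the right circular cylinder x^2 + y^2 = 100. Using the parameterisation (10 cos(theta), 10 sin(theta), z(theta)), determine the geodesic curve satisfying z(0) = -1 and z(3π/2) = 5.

Parameterise the cylinder of radius R = 10 as
    r(θ) = (10 cos θ, 10 sin θ, z(θ)).
The arc-length element is
    ds = sqrt(100 + (dz/dθ)^2) dθ,
so the Lagrangian is L = sqrt(100 + z'^2).
L depends on z' only, not on z or θ, so ∂L/∂z = 0 and
    ∂L/∂z' = z' / sqrt(100 + z'^2).
The Euler-Lagrange equation gives
    d/dθ( z' / sqrt(100 + z'^2) ) = 0,
so z' is constant. Integrating once:
    z(θ) = a θ + b,
a helix on the cylinder (a straight line when the cylinder is unrolled). The constants a, b are determined by the endpoint conditions.
With endpoint conditions z(0) = -1 and z(3π/2) = 5: from z(0) = b we get b = -1, and a·3π/2 + -1 = 5 gives a = 4/π, so
    z(θ) = (4/π) θ − 1.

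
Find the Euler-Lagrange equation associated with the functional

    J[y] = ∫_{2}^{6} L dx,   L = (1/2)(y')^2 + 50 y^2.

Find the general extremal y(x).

The Lagrangian is L = (1/2)(y')^2 + 50 y^2.
∂L/∂y = 100y.
∂L/∂y' = y'.
The Euler-Lagrange equation d/dx(∂L/∂y') − ∂L/∂y = 0 becomes:
    y'' - 100 y = 0
General solution: y(x) = A e^(10x) + B e^(-10x), where A and B are arbitrary constants fixed by the endpoint conditions.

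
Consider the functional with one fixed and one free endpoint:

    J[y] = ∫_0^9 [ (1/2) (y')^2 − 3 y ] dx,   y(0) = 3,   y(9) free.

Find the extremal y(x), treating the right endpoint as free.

The Lagrangian L = (1/2) (y')^2 − 3 y gives
    ∂L/∂y = −3,   ∂L/∂y' = y'.
Euler-Lagrange: d/dx(y') − (−3) = 0, i.e. y'' + 3 = 0, so
    y(x) = −(3/2) x^2 + C1 x + C2.
Fixed left endpoint y(0) = 3 ⇒ C2 = 3.
The right endpoint x = 9 is free, so the natural (transversality) condition is ∂L/∂y' |_{x=9} = 0, i.e. y'(9) = 0.
Compute y'(x) = −3 x + C1, so y'(9) = −27 + C1 = 0 ⇒ C1 = 27.
Therefore the extremal is
    y(x) = −(3/2) x^2 + 27 x + 3.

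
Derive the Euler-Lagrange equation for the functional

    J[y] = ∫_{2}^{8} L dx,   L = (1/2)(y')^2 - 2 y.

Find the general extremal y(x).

The Lagrangian is L = (1/2)(y')^2 - 2 y.
∂L/∂y = -2.
∂L/∂y' = y'.
The Euler-Lagrange equation d/dx(∂L/∂y') − ∂L/∂y = 0 becomes:
    y'' + 2 = 0
General solution: y(x) = -x^2 + A x + B, where A and B are arbitrary constants fixed by the endpoint conditions.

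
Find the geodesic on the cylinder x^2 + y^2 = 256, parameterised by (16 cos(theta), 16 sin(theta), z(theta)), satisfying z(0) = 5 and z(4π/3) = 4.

Parameterise the cylinder of radius R = 16 as
    r(θ) = (16 cos θ, 16 sin θ, z(θ)).
The arc-length element is
    ds = sqrt(256 + (dz/dθ)^2) dθ,
so the Lagrangian is L = sqrt(256 + z'^2).
L depends on z' only, not on z or θ, so ∂L/∂z = 0 and
    ∂L/∂z' = z' / sqrt(256 + z'^2).
The Euler-Lagrange equation gives
    d/dθ( z' / sqrt(256 + z'^2) ) = 0,
so z' is constant. Integrating once:
    z(θ) = a θ + b,
a helix on the cylinder (a straight line when the cylinder is unrolled). The constants a, b are determined by the endpoint conditions.
With endpoint conditions z(0) = 5 and z(4π/3) = 4: from z(0) = b we get b = 5, and a·4π/3 + 5 = 4 gives a = -3/(4π), so
    z(θ) = (-3/(4π)) θ + 5.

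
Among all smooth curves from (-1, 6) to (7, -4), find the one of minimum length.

Arc-length functional: J[y] = ∫ sqrt(1 + (y')^2) dx.
Lagrangian L = sqrt(1 + (y')^2) has no explicit y dependence, so ∂L/∂y = 0 and the Euler-Lagrange equation gives
    d/dx( y' / sqrt(1 + (y')^2) ) = 0  ⇒  y' / sqrt(1 + (y')^2) = const.
Hence y' is constant, so y(x) is affine.
Fitting the endpoints (-1, 6) and (7, -4):
    slope m = ((-4) − 6) / (7 − (-1)) = -5/4,
    intercept c = 6 − m·(-1) = 19/4.
Extremal: y(x) = (-5/4) x + 19/4.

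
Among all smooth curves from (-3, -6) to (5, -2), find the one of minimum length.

Arc-length functional: J[y] = ∫ sqrt(1 + (y')^2) dx.
Lagrangian L = sqrt(1 + (y')^2) has no explicit y dependence, so ∂L/∂y = 0 and the Euler-Lagrange equation gives
    d/dx( y' / sqrt(1 + (y')^2) ) = 0  ⇒  y' / sqrt(1 + (y')^2) = const.
Hence y' is constant, so y(x) is affine.
Fitting the endpoints (-3, -6) and (5, -2):
    slope m = ((-2) − (-6)) / (5 − (-3)) = 1/2,
    intercept c = (-6) − m·(-3) = -9/2.
Extremal: y(x) = (1/2) x - 9/2.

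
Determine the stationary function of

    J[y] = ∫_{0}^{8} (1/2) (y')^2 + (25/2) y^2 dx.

The Lagrangian is L = (1/2) (y')^2 + (25/2) y^2.
Compute ∂L/∂y = 25y, ∂L/∂y' = y'.
The Euler-Lagrange equation d/dx(∂L/∂y') − ∂L/∂y = 0 reduces to
    y'' − 25 y = 0.
Its general solution is
    y(x) = A e^(5x) + B e^(−5x),
with A, B fixed by the endpoint conditions.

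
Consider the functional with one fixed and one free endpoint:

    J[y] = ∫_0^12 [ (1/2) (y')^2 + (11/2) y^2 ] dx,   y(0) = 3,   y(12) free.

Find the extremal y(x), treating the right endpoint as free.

The Lagrangian L = (1/2) (y')^2 + (11/2) y^2 gives
    ∂L/∂y = 11 y,   ∂L/∂y' = y'.
Euler-Lagrange: y'' − 11 y = 0.
With k = sqrt(11), the general solution is
    y(x) = A cosh(sqrt(11) x) + B sinh(sqrt(11) x).
Fixed left endpoint y(0) = 3 ⇒ A = 3.
The right endpoint x = 12 is free, so the natural (transversality) condition is ∂L/∂y' |_{x=12} = 0, i.e. y'(12) = 0.
Compute y'(x) = A k sinh(k x) + B k cosh(k x), so
    y'(12) = A k sinh(k·12) + B k cosh(k·12) = 0
    ⇒ B = −A tanh(k·12) = − 3 tanh(sqrt(11)·12).
Therefore the extremal is
    y(x) = 3 cosh(sqrt(11) x) − 3 tanh(sqrt(11)·12) sinh(sqrt(11) x).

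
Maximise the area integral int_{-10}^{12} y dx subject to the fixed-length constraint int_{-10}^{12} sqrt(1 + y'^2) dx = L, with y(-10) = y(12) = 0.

Set up the augmented Lagrangian using a multiplier λ for the length constraint:
    F(y, y') = y − λ sqrt(1 + y'^2).
F has no explicit x dependence, so the Beltrami identity yields a first integral
    F − y' ∂F/∂y' = C.
Compute ∂F/∂y' = −λ y' / sqrt(1 + y'^2). Then
    y − λ sqrt(1 + y'^2) + λ y'^2 / sqrt(1 + y'^2) = C
    ⇒  y − λ / sqrt(1 + y'^2) = C.
Solving for y' and integrating gives
    (x − a)^2 + (y − b)^2 = λ^2,
a circular arc of radius λ. The constants a, b are determined by the endpoint conditions y(-10) = y(12) = 0, and λ is fixed implicitly by the length constraint
    ∫_{-10}^{12} sqrt(1 + y'^2) dx = L.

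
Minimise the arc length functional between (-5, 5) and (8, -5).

Arc-length functional: J[y] = ∫ sqrt(1 + (y')^2) dx.
Lagrangian L = sqrt(1 + (y')^2) has no explicit y dependence, so ∂L/∂y = 0 and the Euler-Lagrange equation gives
    d/dx( y' / sqrt(1 + (y')^2) ) = 0  ⇒  y' / sqrt(1 + (y')^2) = const.
Hence y' is constant, so y(x) is affine.
Fitting the endpoints (-5, 5) and (8, -5):
    slope m = ((-5) − 5) / (8 − (-5)) = -10/13,
    intercept c = 5 − m·(-5) = 15/13.
Extremal: y(x) = (-10/13) x + 15/13.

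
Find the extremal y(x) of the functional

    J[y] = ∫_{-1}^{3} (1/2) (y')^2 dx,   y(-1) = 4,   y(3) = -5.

The Lagrangian is L = (1/2) (y')^2.
Compute ∂L/∂y = 0, ∂L/∂y' = y'.
The Euler-Lagrange equation d/dx(∂L/∂y') − ∂L/∂y = 0 reduces to
    y'' = 0.
Its general solution is
    y(x) = A x + B,
with A, B fixed by the endpoint conditions.
Applying the endpoint conditions y(-1) = 4 and y(3) = -5: solve A·-1 + B = 4 and A·3 + B = -5. Subtracting gives A(3 − -1) = -5 − 4, so A = -9/4, and B = 4 − A·-1 = 7/4. Therefore
    y(x) = (-9/4) x + 7/4.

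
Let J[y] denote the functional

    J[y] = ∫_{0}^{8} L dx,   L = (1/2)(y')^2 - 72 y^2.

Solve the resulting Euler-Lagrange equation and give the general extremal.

The Lagrangian is L = (1/2)(y')^2 - 72 y^2.
∂L/∂y = -144y.
∂L/∂y' = y'.
The Euler-Lagrange equation d/dx(∂L/∂y') − ∂L/∂y = 0 becomes:
    y'' + 144 y = 0
General solution: y(x) = A sin(12x) + B cos(12x), where A and B are arbitrary constants fixed by the endpoint conditions.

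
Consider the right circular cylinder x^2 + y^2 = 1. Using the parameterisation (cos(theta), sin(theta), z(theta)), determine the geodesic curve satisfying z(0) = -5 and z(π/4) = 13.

Parameterise the cylinder of radius R = 1 as
    r(θ) = (cos θ, sin θ, z(θ)).
The arc-length element is
    ds = sqrt(1 + (dz/dθ)^2) dθ,
so the Lagrangian is L = sqrt(1 + z'^2).
L depends on z' only, not on z or θ, so ∂L/∂z = 0 and
    ∂L/∂z' = z' / sqrt(1 + z'^2).
The Euler-Lagrange equation gives
    d/dθ( z' / sqrt(1 + z'^2) ) = 0,
so z' is constant. Integrating once:
    z(θ) = a θ + b,
a helix on the cylinder (a straight line when the cylinder is unrolled). The constants a, b are determined by the endpoint conditions.
With endpoint conditions z(0) = -5 and z(π/4) = 13: from z(0) = b we get b = -5, and a·π/4 + -5 = 13 gives a = 72/π, so
    z(θ) = (72/π) θ − 5.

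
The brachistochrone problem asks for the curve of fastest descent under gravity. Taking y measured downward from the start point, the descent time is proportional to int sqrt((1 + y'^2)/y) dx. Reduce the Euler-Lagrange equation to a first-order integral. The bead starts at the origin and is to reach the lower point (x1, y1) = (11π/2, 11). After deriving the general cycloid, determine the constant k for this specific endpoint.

The Lagrangian L = sqrt((1 + y'^2) / y) has no explicit x dependence, so the Beltrami identity applies:
    L − y' ∂L/∂y' = C.
Compute ∂L/∂y' = y' / sqrt(y (1 + y'^2)).
Substitute:
    sqrt((1 + y'^2)/y) − y'·y' / sqrt(y (1 + y'^2))
    = (1 + y'^2) / sqrt(y (1 + y'^2)) − y'^2 / sqrt(y (1 + y'^2))
    = 1 / sqrt(y (1 + y'^2)) = C.
Squaring and rearranging gives the first integral
    y (1 + y'^2) = 1/C^2 =: k   (constant).
Solving this first-order ODE by the substitution
    y = (k/2)(1 − cos θ)
yields the cycloid parameterisation
    x(θ) = (k/2)(θ − sin θ),   y(θ) = (k/2)(1 − cos θ).
The constant k is fixed by the endpoint condition.
Now fit the given lower endpoint (x1, y1) = (11π/2, 11). At the bottom of the first arch (θ = π), the parametric equations give
    y(π) = (k/2)(1 − cos π) = k,
    x(π) = (k/2)(π − sin π) = kπ/2.
Matching y(π) = 11 gives k = 11, consistent with x(π) = 11π/2. Therefore the specific cycloid is
    x(θ) = (11/2)(θ − sin θ),   y(θ) = (11/2)(1 − cos θ).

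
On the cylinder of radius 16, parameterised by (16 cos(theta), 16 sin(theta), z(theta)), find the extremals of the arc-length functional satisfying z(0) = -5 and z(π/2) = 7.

Parameterise the cylinder of radius R = 16 as
    r(θ) = (16 cos θ, 16 sin θ, z(θ)).
The arc-length element is
    ds = sqrt(256 + (dz/dθ)^2) dθ,
so the Lagrangian is L = sqrt(256 + z'^2).
L depends on z' only, not on z or θ, so ∂L/∂z = 0 and
    ∂L/∂z' = z' / sqrt(256 + z'^2).
The Euler-Lagrange equation gives
    d/dθ( z' / sqrt(256 + z'^2) ) = 0,
so z' is constant. Integrating once:
    z(θ) = a θ + b,
a helix on the cylinder (a straight line when the cylinder is unrolled). The constants a, b are determined by the endpoint conditions.
With endpoint conditions z(0) = -5 and z(π/2) = 7: from z(0) = b we get b = -5, and a·π/2 + -5 = 7 gives a = 24/π, so
    z(θ) = (24/π) θ − 5.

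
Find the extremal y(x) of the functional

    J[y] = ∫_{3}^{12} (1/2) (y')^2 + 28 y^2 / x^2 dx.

The Lagrangian is L = (1/2) (y')^2 + 28 y^2 / x^2.
Compute ∂L/∂y = 56y/x^2, ∂L/∂y' = y'.
The Euler-Lagrange equation d/dx(∂L/∂y') − ∂L/∂y = 0 reduces to
    y'' − 56/x^2 · y = 0  (x > 0).
Its general solution is
    y(x) = A x^8 + B x^(-7),
with A, B fixed by the endpoint conditions.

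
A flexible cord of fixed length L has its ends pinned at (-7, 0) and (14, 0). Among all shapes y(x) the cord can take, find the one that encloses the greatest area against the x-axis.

Set up the augmented Lagrangian using a multiplier λ for the length constraint:
    F(y, y') = y − λ sqrt(1 + y'^2).
F has no explicit x dependence, so the Beltrami identity yields a first integral
    F − y' ∂F/∂y' = C.
Compute ∂F/∂y' = −λ y' / sqrt(1 + y'^2). Then
    y − λ sqrt(1 + y'^2) + λ y'^2 / sqrt(1 + y'^2) = C
    ⇒  y − λ / sqrt(1 + y'^2) = C.
Solving for y' and integrating gives
    (x − a)^2 + (y − b)^2 = λ^2,
a circular arc of radius λ. The constants a, b are determined by the endpoint conditions y(-7) = y(14) = 0, and λ is fixed implicitly by the length constraint
    ∫_{-7}^{14} sqrt(1 + y'^2) dx = L.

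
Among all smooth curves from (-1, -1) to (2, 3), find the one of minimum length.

Arc-length functional: J[y] = ∫ sqrt(1 + (y')^2) dx.
Lagrangian L = sqrt(1 + (y')^2) has no explicit y dependence, so ∂L/∂y = 0 and the Euler-Lagrange equation gives
    d/dx( y' / sqrt(1 + (y')^2) ) = 0  ⇒  y' / sqrt(1 + (y')^2) = const.
Hence y' is constant, so y(x) is affine.
Fitting the endpoints (-1, -1) and (2, 3):
    slope m = (3 − (-1)) / (2 − (-1)) = 4/3,
    intercept c = (-1) − m·(-1) = 1/3.
Extremal: y(x) = (4/3) x + 1/3.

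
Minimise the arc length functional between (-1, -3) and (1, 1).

Arc-length functional: J[y] = ∫ sqrt(1 + (y')^2) dx.
Lagrangian L = sqrt(1 + (y')^2) has no explicit y dependence, so ∂L/∂y = 0 and the Euler-Lagrange equation gives
    d/dx( y' / sqrt(1 + (y')^2) ) = 0  ⇒  y' / sqrt(1 + (y')^2) = const.
Hence y' is constant, so y(x) is affine.
Fitting the endpoints (-1, -3) and (1, 1):
    slope m = (1 − (-3)) / (1 − (-1)) = 2,
    intercept c = (-3) − m·(-1) = -1.
Extremal: y(x) = 2 x - 1.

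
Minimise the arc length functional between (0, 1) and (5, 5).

Arc-length functional: J[y] = ∫ sqrt(1 + (y')^2) dx.
Lagrangian L = sqrt(1 + (y')^2) has no explicit y dependence, so ∂L/∂y = 0 and the Euler-Lagrange equation gives
    d/dx( y' / sqrt(1 + (y')^2) ) = 0  ⇒  y' / sqrt(1 + (y')^2) = const.
Hence y' is constant, so y(x) is affine.
Fitting the endpoints (0, 1) and (5, 5):
    slope m = (5 − 1) / (5 − 0) = 4/5,
    intercept c = 1 − m·0 = 1.
Extremal: y(x) = (4/5) x + 1.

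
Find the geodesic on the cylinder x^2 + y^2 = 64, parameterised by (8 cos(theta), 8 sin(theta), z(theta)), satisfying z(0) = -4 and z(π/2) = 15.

Parameterise the cylinder of radius R = 8 as
    r(θ) = (8 cos θ, 8 sin θ, z(θ)).
The arc-length element is
    ds = sqrt(64 + (dz/dθ)^2) dθ,
so the Lagrangian is L = sqrt(64 + z'^2).
L depends on z' only, not on z or θ, so ∂L/∂z = 0 and
    ∂L/∂z' = z' / sqrt(64 + z'^2).
The Euler-Lagrange equation gives
    d/dθ( z' / sqrt(64 + z'^2) ) = 0,
so z' is constant. Integrating once:
    z(θ) = a θ + b,
a helix on the cylinder (a straight line when the cylinder is unrolled). The constants a, b are determined by the endpoint conditions.
With endpoint conditions z(0) = -4 and z(π/2) = 15: from z(0) = b we get b = -4, and a·π/2 + -4 = 15 gives a = 38/π, so
    z(θ) = (38/π) θ − 4.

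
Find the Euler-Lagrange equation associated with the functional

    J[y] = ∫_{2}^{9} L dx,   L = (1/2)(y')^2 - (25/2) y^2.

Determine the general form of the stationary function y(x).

The Lagrangian is L = (1/2)(y')^2 - (25/2) y^2.
∂L/∂y = -25y.
∂L/∂y' = y'.
The Euler-Lagrange equation d/dx(∂L/∂y') − ∂L/∂y = 0 becomes:
    y'' + 25 y = 0
General solution: y(x) = A sin(5x) + B cos(5x), where A and B are arbitrary constants fixed by the endpoint conditions.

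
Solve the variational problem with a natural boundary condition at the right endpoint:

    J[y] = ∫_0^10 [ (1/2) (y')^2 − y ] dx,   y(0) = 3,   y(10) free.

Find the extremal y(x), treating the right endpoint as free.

The Lagrangian L = (1/2) (y')^2 − y gives
    ∂L/∂y = −1,   ∂L/∂y' = y'.
Euler-Lagrange: d/dx(y') − (−1) = 0, i.e. y'' + 1 = 0, so
    y(x) = −(1/2) x^2 + C1 x + C2.
Fixed left endpoint y(0) = 3 ⇒ C2 = 3.
The right endpoint x = 10 is free, so the natural (transversality) condition is ∂L/∂y' |_{x=10} = 0, i.e. y'(10) = 0.
Compute y'(x) = −1 x + C1, so y'(10) = −10 + C1 = 0 ⇒ C1 = 10.
Therefore the extremal is
    y(x) = −x^2/2 + 10 x + 3.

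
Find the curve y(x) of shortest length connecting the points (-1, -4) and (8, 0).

Arc-length functional: J[y] = ∫ sqrt(1 + (y')^2) dx.
Lagrangian L = sqrt(1 + (y')^2) has no explicit y dependence, so ∂L/∂y = 0 and the Euler-Lagrange equation gives
    d/dx( y' / sqrt(1 + (y')^2) ) = 0  ⇒  y' / sqrt(1 + (y')^2) = const.
Hence y' is constant, so y(x) is affine.
Fitting the endpoints (-1, -4) and (8, 0):
    slope m = (0 − (-4)) / (8 − (-1)) = 4/9,
    intercept c = (-4) − m·(-1) = -32/9.
Extremal: y(x) = (4/9) x - 32/9.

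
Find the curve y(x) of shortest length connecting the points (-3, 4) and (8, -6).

Arc-length functional: J[y] = ∫ sqrt(1 + (y')^2) dx.
Lagrangian L = sqrt(1 + (y')^2) has no explicit y dependence, so ∂L/∂y = 0 and the Euler-Lagrange equation gives
    d/dx( y' / sqrt(1 + (y')^2) ) = 0  ⇒  y' / sqrt(1 + (y')^2) = const.
Hence y' is constant, so y(x) is affine.
Fitting the endpoints (-3, 4) and (8, -6):
    slope m = ((-6) − 4) / (8 − (-3)) = -10/11,
    intercept c = 4 − m·(-3) = 14/11.
Extremal: y(x) = (-10/11) x + 14/11.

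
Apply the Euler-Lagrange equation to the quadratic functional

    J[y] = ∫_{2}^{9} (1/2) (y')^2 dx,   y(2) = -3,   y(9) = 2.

The Lagrangian is L = (1/2) (y')^2.
Compute ∂L/∂y = 0, ∂L/∂y' = y'.
The Euler-Lagrange equation d/dx(∂L/∂y') − ∂L/∂y = 0 reduces to
    y'' = 0.
Its general solution is
    y(x) = A x + B,
with A, B fixed by the endpoint conditions.
Applying the endpoint conditions y(2) = -3 and y(9) = 2: solve A·2 + B = -3 and A·9 + B = 2. Subtracting gives A(9 − 2) = 2 − -3, so A = 5/7, and B = -3 − A·2 = -31/7. Therefore
    y(x) = (5/7) x - 31/7.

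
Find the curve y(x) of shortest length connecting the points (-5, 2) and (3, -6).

Arc-length functional: J[y] = ∫ sqrt(1 + (y')^2) dx.
Lagrangian L = sqrt(1 + (y')^2) has no explicit y dependence, so ∂L/∂y = 0 and the Euler-Lagrange equation gives
    d/dx( y' / sqrt(1 + (y')^2) ) = 0  ⇒  y' / sqrt(1 + (y')^2) = const.
Hence y' is constant, so y(x) is affine.
Fitting the endpoints (-5, 2) and (3, -6):
    slope m = ((-6) − 2) / (3 − (-5)) = -1,
    intercept c = 2 − m·(-5) = -3.
Extremal: y(x) = -x - 3.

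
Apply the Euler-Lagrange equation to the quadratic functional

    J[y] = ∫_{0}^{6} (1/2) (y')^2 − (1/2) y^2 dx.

The Lagrangian is L = (1/2) (y')^2 − (1/2) y^2.
Compute ∂L/∂y = -y, ∂L/∂y' = y'.
The Euler-Lagrange equation d/dx(∂L/∂y') − ∂L/∂y = 0 reduces to
    y'' + y = 0.
Its general solution is
    y(x) = A sin(x) + B cos(x),
with A, B fixed by the endpoint conditions.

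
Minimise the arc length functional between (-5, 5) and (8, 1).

Arc-length functional: J[y] = ∫ sqrt(1 + (y')^2) dx.
Lagrangian L = sqrt(1 + (y')^2) has no explicit y dependence, so ∂L/∂y = 0 and the Euler-Lagrange equation gives
    d/dx( y' / sqrt(1 + (y')^2) ) = 0  ⇒  y' / sqrt(1 + (y')^2) = const.
Hence y' is constant, so y(x) is affine.
Fitting the endpoints (-5, 5) and (8, 1):
    slope m = (1 − 5) / (8 − (-5)) = -4/13,
    intercept c = 5 − m·(-5) = 45/13.
Extremal: y(x) = (-4/13) x + 45/13.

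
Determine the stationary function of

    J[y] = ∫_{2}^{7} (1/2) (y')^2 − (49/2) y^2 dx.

The Lagrangian is L = (1/2) (y')^2 − (49/2) y^2.
Compute ∂L/∂y = -49y, ∂L/∂y' = y'.
The Euler-Lagrange equation d/dx(∂L/∂y') − ∂L/∂y = 0 reduces to
    y'' + 49 y = 0.
Its general solution is
    y(x) = A sin(7x) + B cos(7x),
with A, B fixed by the endpoint conditions.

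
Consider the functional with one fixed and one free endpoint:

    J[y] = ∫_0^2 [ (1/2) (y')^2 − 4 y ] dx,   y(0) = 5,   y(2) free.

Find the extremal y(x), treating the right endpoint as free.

The Lagrangian L = (1/2) (y')^2 − 4 y gives
    ∂L/∂y = −4,   ∂L/∂y' = y'.
Euler-Lagrange: d/dx(y') − (−4) = 0, i.e. y'' + 4 = 0, so
    y(x) = −(4/2) x^2 + C1 x + C2.
Fixed left endpoint y(0) = 5 ⇒ C2 = 5.
The right endpoint x = 2 is free, so the natural (transversality) condition is ∂L/∂y' |_{x=2} = 0, i.e. y'(2) = 0.
Compute y'(x) = −4 x + C1, so y'(2) = −8 + C1 = 0 ⇒ C1 = 8.
Therefore the extremal is
    y(x) = −2 x^2 + 8 x + 5.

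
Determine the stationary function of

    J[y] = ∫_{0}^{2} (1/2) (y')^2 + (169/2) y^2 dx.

The Lagrangian is L = (1/2) (y')^2 + (169/2) y^2.
Compute ∂L/∂y = 169y, ∂L/∂y' = y'.
The Euler-Lagrange equation d/dx(∂L/∂y') − ∂L/∂y = 0 reduces to
    y'' − 169 y = 0.
Its general solution is
    y(x) = A e^(13x) + B e^(−13x),
with A, B fixed by the endpoint conditions.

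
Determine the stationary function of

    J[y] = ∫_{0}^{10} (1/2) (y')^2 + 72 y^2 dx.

The Lagrangian is L = (1/2) (y')^2 + 72 y^2.
Compute ∂L/∂y = 144y, ∂L/∂y' = y'.
The Euler-Lagrange equation d/dx(∂L/∂y') − ∂L/∂y = 0 reduces to
    y'' − 144 y = 0.
Its general solution is
    y(x) = A e^(12x) + B e^(−12x),
with A, B fixed by the endpoint conditions.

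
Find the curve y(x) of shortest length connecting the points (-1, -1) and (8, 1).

Arc-length functional: J[y] = ∫ sqrt(1 + (y')^2) dx.
Lagrangian L = sqrt(1 + (y')^2) has no explicit y dependence, so ∂L/∂y = 0 and the Euler-Lagrange equation gives
    d/dx( y' / sqrt(1 + (y')^2) ) = 0  ⇒  y' / sqrt(1 + (y')^2) = const.
Hence y' is constant, so y(x) is affine.
Fitting the endpoints (-1, -1) and (8, 1):
    slope m = (1 − (-1)) / (8 − (-1)) = 2/9,
    intercept c = (-1) − m·(-1) = -7/9.
Extremal: y(x) = (2/9) x - 7/9.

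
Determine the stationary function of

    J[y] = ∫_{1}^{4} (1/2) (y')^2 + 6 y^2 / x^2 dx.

The Lagrangian is L = (1/2) (y')^2 + 6 y^2 / x^2.
Compute ∂L/∂y = 12y/x^2, ∂L/∂y' = y'.
The Euler-Lagrange equation d/dx(∂L/∂y') − ∂L/∂y = 0 reduces to
    y'' − 12/x^2 · y = 0  (x > 0).
Its general solution is
    y(x) = A x^4 + B x^(-3),
with A, B fixed by the endpoint conditions.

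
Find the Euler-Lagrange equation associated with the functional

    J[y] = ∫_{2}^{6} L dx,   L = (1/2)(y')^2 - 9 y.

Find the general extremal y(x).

The Lagrangian is L = (1/2)(y')^2 - 9 y.
∂L/∂y = -9.
∂L/∂y' = y'.
The Euler-Lagrange equation d/dx(∂L/∂y') − ∂L/∂y = 0 becomes:
    y'' + 9 = 0
General solution: y(x) = -(9/2) x^2 + A x + B, where A and B are arbitrary constants fixed by the endpoint conditions.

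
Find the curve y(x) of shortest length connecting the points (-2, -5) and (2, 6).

Arc-length functional: J[y] = ∫ sqrt(1 + (y')^2) dx.
Lagrangian L = sqrt(1 + (y')^2) has no explicit y dependence, so ∂L/∂y = 0 and the Euler-Lagrange equation gives
    d/dx( y' / sqrt(1 + (y')^2) ) = 0  ⇒  y' / sqrt(1 + (y')^2) = const.
Hence y' is constant, so y(x) is affine.
Fitting the endpoints (-2, -5) and (2, 6):
    slope m = (6 − (-5)) / (2 − (-2)) = 11/4,
    intercept c = (-5) − m·(-2) = 1/2.
Extremal: y(x) = (11/4) x + 1/2.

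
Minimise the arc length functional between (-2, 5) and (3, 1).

Arc-length functional: J[y] = ∫ sqrt(1 + (y')^2) dx.
Lagrangian L = sqrt(1 + (y')^2) has no explicit y dependence, so ∂L/∂y = 0 and the Euler-Lagrange equation gives
    d/dx( y' / sqrt(1 + (y')^2) ) = 0  ⇒  y' / sqrt(1 + (y')^2) = const.
Hence y' is constant, so y(x) is affine.
Fitting the endpoints (-2, 5) and (3, 1):
    slope m = (1 − 5) / (3 − (-2)) = -4/5,
    intercept c = 5 − m·(-2) = 17/5.
Extremal: y(x) = (-4/5) x + 17/5.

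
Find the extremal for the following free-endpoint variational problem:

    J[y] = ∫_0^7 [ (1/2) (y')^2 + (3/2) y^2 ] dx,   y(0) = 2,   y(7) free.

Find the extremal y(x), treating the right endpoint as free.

The Lagrangian L = (1/2) (y')^2 + (3/2) y^2 gives
    ∂L/∂y = 3 y,   ∂L/∂y' = y'.
Euler-Lagrange: y'' − 3 y = 0.
With k = sqrt(3), the general solution is
    y(x) = A cosh(sqrt(3) x) + B sinh(sqrt(3) x).
Fixed left endpoint y(0) = 2 ⇒ A = 2.
The right endpoint x = 7 is free, so the natural (transversality) condition is ∂L/∂y' |_{x=7} = 0, i.e. y'(7) = 0.
Compute y'(x) = A k sinh(k x) + B k cosh(k x), so
    y'(7) = A k sinh(k·7) + B k cosh(k·7) = 0
    ⇒ B = −A tanh(k·7) = − 2 tanh(sqrt(3)·7).
Therefore the extremal is
    y(x) = 2 cosh(sqrt(3) x) − 2 tanh(sqrt(3)·7) sinh(sqrt(3) x).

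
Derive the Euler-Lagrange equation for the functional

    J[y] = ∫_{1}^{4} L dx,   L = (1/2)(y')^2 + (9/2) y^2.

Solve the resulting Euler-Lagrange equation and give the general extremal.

The Lagrangian is L = (1/2)(y')^2 + (9/2) y^2.
∂L/∂y = 9y.
∂L/∂y' = y'.
The Euler-Lagrange equation d/dx(∂L/∂y') − ∂L/∂y = 0 becomes:
    y'' - 9 y = 0
General solution: y(x) = A e^(3x) + B e^(-3x), where A and B are arbitrary constants fixed by the endpoint conditions.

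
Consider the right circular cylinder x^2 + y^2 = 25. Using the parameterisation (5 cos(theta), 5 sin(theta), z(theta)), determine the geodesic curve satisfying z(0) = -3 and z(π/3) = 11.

Parameterise the cylinder of radius R = 5 as
    r(θ) = (5 cos θ, 5 sin θ, z(θ)).
The arc-length element is
    ds = sqrt(25 + (dz/dθ)^2) dθ,
so the Lagrangian is L = sqrt(25 + z'^2).
L depends on z' only, not on z or θ, so ∂L/∂z = 0 and
    ∂L/∂z' = z' / sqrt(25 + z'^2).
The Euler-Lagrange equation gives
    d/dθ( z' / sqrt(25 + z'^2) ) = 0,
so z' is constant. Integrating once:
    z(θ) = a θ + b,
a helix on the cylinder (a straight line when the cylinder is unrolled). The constants a, b are determined by the endpoint conditions.
With endpoint conditions z(0) = -3 and z(π/3) = 11: from z(0) = b we get b = -3, and a·π/3 + -3 = 11 gives a = 42/π, so
    z(θ) = (42/π) θ − 3.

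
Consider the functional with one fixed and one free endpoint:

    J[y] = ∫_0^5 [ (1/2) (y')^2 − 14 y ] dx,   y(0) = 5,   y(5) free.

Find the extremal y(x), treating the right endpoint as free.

The Lagrangian L = (1/2) (y')^2 − 14 y gives
    ∂L/∂y = −14,   ∂L/∂y' = y'.
Euler-Lagrange: d/dx(y') − (−14) = 0, i.e. y'' + 14 = 0, so
    y(x) = −(14/2) x^2 + C1 x + C2.
Fixed left endpoint y(0) = 5 ⇒ C2 = 5.
The right endpoint x = 5 is free, so the natural (transversality) condition is ∂L/∂y' |_{x=5} = 0, i.e. y'(5) = 0.
Compute y'(x) = −14 x + C1, so y'(5) = −70 + C1 = 0 ⇒ C1 = 70.
Therefore the extremal is
    y(x) = −7 x^2 + 70 x + 5.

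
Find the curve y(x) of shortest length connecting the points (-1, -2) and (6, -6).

Arc-length functional: J[y] = ∫ sqrt(1 + (y')^2) dx.
Lagrangian L = sqrt(1 + (y')^2) has no explicit y dependence, so ∂L/∂y = 0 and the Euler-Lagrange equation gives
    d/dx( y' / sqrt(1 + (y')^2) ) = 0  ⇒  y' / sqrt(1 + (y')^2) = const.
Hence y' is constant, so y(x) is affine.
Fitting the endpoints (-1, -2) and (6, -6):
    slope m = ((-6) − (-2)) / (6 − (-1)) = -4/7,
    intercept c = (-2) − m·(-1) = -18/7.
Extremal: y(x) = (-4/7) x - 18/7.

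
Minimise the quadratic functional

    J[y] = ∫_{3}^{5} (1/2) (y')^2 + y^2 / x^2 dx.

The Lagrangian is L = (1/2) (y')^2 + y^2 / x^2.
Compute ∂L/∂y = 2y/x^2, ∂L/∂y' = y'.
The Euler-Lagrange equation d/dx(∂L/∂y') − ∂L/∂y = 0 reduces to
    y'' − 2/x^2 · y = 0  (x > 0).
Its general solution is
    y(x) = A x^2 + B / x,
with A, B fixed by the endpoint conditions.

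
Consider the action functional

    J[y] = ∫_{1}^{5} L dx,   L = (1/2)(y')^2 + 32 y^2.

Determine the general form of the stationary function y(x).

The Lagrangian is L = (1/2)(y')^2 + 32 y^2.
∂L/∂y = 64y.
∂L/∂y' = y'.
The Euler-Lagrange equation d/dx(∂L/∂y') − ∂L/∂y = 0 becomes:
    y'' - 64 y = 0
General solution: y(x) = A e^(8x) + B e^(-8x), where A and B are arbitrary constants fixed by the endpoint conditions.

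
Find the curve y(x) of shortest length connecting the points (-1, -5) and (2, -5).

Arc-length functional: J[y] = ∫ sqrt(1 + (y')^2) dx.
Lagrangian L = sqrt(1 + (y')^2) has no explicit y dependence, so ∂L/∂y = 0 and the Euler-Lagrange equation gives
    d/dx( y' / sqrt(1 + (y')^2) ) = 0  ⇒  y' / sqrt(1 + (y')^2) = const.
Hence y' is constant, so y(x) is affine.
Fitting the endpoints (-1, -5) and (2, -5):
    slope m = ((-5) − (-5)) / (2 − (-1)) = 0,
    intercept c = (-5) − m·(-1) = -5.
Extremal: y(x) = -5.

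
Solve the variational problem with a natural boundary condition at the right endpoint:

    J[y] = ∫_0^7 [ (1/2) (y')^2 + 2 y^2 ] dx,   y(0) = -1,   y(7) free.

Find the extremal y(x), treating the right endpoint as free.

The Lagrangian L = (1/2) (y')^2 + 2 y^2 gives
    ∂L/∂y = 4 y,   ∂L/∂y' = y'.
Euler-Lagrange: y'' − 4 y = 0.
With k = 2, the general solution is
    y(x) = A cosh(2 x) + B sinh(2 x).
Fixed left endpoint y(0) = -1 ⇒ A = -1.
The right endpoint x = 7 is free, so the natural (transversality) condition is ∂L/∂y' |_{x=7} = 0, i.e. y'(7) = 0.
Compute y'(x) = A k sinh(k x) + B k cosh(k x), so
    y'(7) = A k sinh(k·7) + B k cosh(k·7) = 0
    ⇒ B = −A tanh(k·7) = tanh(2·7).
Therefore the extremal is
    y(x) = −cosh(2 x) + tanh(2·7) sinh(2 x).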